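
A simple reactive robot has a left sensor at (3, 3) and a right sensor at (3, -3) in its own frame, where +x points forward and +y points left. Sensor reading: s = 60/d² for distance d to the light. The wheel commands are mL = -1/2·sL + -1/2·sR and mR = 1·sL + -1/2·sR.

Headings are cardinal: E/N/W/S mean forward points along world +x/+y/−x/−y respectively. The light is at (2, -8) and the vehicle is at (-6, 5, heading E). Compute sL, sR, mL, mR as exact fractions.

left sensor world pos  = (-3, 8); dL² = 281
right sensor world pos = (-3, 2); dR² = 125
sL = 60/281 = 60/281
sR = 60/125 = 12/25
mL = -1/2·sL + -1/2·sR = -2436/7025
mR = 1·sL + -1/2·sR = -186/7025

60/281 12/25 -2436/7025 -186/7025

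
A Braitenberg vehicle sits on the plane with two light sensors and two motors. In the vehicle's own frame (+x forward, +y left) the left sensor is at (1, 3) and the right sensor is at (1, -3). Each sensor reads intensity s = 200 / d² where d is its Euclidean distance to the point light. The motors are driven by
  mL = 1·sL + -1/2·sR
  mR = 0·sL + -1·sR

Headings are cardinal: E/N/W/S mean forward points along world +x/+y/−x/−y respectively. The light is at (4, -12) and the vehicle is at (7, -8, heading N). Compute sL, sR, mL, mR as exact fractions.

8 200/61 388/61 -200/61

left sensor world pos  = (4, -7); dL² = 25
right sensor world pos = (10, -7); dR² = 61
sL = 200/25 = 8
sR = 200/61 = 200/61
mL = 1·sL + -1/2·sR = 388/61
mR = 0·sL + -1·sR = -200/61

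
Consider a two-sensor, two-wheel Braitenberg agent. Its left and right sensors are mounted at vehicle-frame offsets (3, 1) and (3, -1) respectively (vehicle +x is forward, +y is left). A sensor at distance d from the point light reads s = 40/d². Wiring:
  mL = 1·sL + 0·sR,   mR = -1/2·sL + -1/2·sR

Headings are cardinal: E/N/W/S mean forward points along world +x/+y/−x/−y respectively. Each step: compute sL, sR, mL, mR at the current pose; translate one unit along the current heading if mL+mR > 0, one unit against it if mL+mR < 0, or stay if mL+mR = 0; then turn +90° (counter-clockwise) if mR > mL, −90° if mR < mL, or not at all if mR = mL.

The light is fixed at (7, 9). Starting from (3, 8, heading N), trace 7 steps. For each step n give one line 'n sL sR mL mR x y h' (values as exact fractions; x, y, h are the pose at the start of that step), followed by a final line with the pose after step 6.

0 40/29 40/13 40/29 -840/377 3 8 N
1 20 4 20 -12 3 7 E
2 40/29 40/41 40/29 -1400/1189 4 7 S
3 10/13 1 10/13 -23/26 4 6 W
4 40/9 40 40/9 -200/9 5 6 N
5 4 20/13 4 -36/13 5 5 E
6 40/49 40/53 40/49 -2040/2597 6 5 S
final 6 4 W

n=0: pose=(3,8,N); sL=40/29, sR=40/13; mL=40/29, mR=-840/377; mL+mR=-320/377 → advance -1; mR−mL=-1360/377 → turn -1·90°
n=1: pose=(3,7,E); sL=20, sR=4; mL=20, mR=-12; mL+mR=8 → advance +1; mR−mL=-32 → turn -1·90°
n=2: pose=(4,7,S); sL=40/29, sR=40/41; mL=40/29, mR=-1400/1189; mL+mR=240/1189 → advance +1; mR−mL=-3040/1189 → turn -1·90°
n=3: pose=(4,6,W); sL=10/13, sR=1; mL=10/13, mR=-23/26; mL+mR=-3/26 → advance -1; mR−mL=-43/26 → turn -1·90°
n=4: pose=(5,6,N); sL=40/9, sR=40; mL=40/9, mR=-200/9; mL+mR=-160/9 → advance -1; mR−mL=-80/3 → turn -1·90°
n=5: pose=(5,5,E); sL=4, sR=20/13; mL=4, mR=-36/13; mL+mR=16/13 → advance +1; mR−mL=-88/13 → turn -1·90°
n=6: pose=(6,5,S); sL=40/49, sR=40/53; mL=40/49, mR=-2040/2597; mL+mR=80/2597 → advance +1; mR−mL=-4160/2597 → turn -1·90°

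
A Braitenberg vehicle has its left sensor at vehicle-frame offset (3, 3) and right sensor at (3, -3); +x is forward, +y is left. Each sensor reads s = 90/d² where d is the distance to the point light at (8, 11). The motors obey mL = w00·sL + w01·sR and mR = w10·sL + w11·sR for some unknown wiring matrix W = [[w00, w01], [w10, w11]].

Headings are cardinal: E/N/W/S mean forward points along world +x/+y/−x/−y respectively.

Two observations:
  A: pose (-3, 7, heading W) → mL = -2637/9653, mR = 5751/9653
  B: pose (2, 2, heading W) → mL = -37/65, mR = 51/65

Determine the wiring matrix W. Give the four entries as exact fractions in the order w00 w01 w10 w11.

1/2 -1 1 1/2

obs A: pose=(-3,7,W) → sL=18/49, sR=90/197, mL=-2637/9653, mR=5751/9653
obs B: pose=(2,2,W) → sL=2/5, sR=10/13, mL=-37/65, mR=51/65
sensor matrix S = [[18/49, 90/197], [2/5, 10/13]]; det S = 12528/125489
solve [mL_A; mL_B] = S·[w00; w01] and [mR_A; mR_B] = S·[w10; w11]:
  w00 = 1/2, w01 = -1, w10 = 1, w11 = 1/2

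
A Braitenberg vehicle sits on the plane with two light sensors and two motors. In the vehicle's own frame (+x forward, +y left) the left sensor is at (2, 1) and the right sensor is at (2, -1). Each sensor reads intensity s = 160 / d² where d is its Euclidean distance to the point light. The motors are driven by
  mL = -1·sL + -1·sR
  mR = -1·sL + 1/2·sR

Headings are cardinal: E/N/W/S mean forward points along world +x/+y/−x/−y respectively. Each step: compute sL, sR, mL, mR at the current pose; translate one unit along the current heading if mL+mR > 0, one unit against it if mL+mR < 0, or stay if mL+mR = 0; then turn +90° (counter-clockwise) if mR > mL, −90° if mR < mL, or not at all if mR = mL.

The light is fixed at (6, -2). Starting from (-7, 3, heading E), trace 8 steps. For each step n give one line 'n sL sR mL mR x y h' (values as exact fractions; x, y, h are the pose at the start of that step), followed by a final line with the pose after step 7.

0 160/157 160/137 -47040/21509 -9360/21509 -7 3 E
1 80/137 80/109 -19680/14933 -3240/14933 -8 3 N
2 32/53 160/281 -17472/14893 -4752/14893 -8 2 W
3 40/37 4/5 -348/185 -126/185 -7 2 S
4 160/157 160/137 -47040/21509 -9360/21509 -7 3 E
5 80/137 80/109 -19680/14933 -3240/14933 -8 3 N
6 32/53 160/281 -17472/14893 -4752/14893 -8 2 W
7 40/37 4/5 -348/185 -126/185 -7 2 S
final -7 3 E

n=0: pose=(-7,3,E); sL=160/157, sR=160/137; mL=-47040/21509, mR=-9360/21509; mL+mR=-56400/21509 → advance -1; mR−mL=240/137 → turn +1·90°
n=1: pose=(-8,3,N); sL=80/137, sR=80/109; mL=-19680/14933, mR=-3240/14933; mL+mR=-22920/14933 → advance -1; mR−mL=120/109 → turn +1·90°
n=2: pose=(-8,2,W); sL=32/53, sR=160/281; mL=-17472/14893, mR=-4752/14893; mL+mR=-22224/14893 → advance -1; mR−mL=240/281 → turn +1·90°
n=3: pose=(-7,2,S); sL=40/37, sR=4/5; mL=-348/185, mR=-126/185; mL+mR=-474/185 → advance -1; mR−mL=6/5 → turn +1·90°
n=4: pose=(-7,3,E); sL=160/157, sR=160/137; mL=-47040/21509, mR=-9360/21509; mL+mR=-56400/21509 → advance -1; mR−mL=240/137 → turn +1·90°
n=5: pose=(-8,3,N); sL=80/137, sR=80/109; mL=-19680/14933, mR=-3240/14933; mL+mR=-22920/14933 → advance -1; mR−mL=120/109 → turn +1·90°
n=6: pose=(-8,2,W); sL=32/53, sR=160/281; mL=-17472/14893, mR=-4752/14893; mL+mR=-22224/14893 → advance -1; mR−mL=240/281 → turn +1·90°
n=7: pose=(-7,2,S); sL=40/37, sR=4/5; mL=-348/185, mR=-126/185; mL+mR=-474/185 → advance -1; mR−mL=6/5 → turn +1·90°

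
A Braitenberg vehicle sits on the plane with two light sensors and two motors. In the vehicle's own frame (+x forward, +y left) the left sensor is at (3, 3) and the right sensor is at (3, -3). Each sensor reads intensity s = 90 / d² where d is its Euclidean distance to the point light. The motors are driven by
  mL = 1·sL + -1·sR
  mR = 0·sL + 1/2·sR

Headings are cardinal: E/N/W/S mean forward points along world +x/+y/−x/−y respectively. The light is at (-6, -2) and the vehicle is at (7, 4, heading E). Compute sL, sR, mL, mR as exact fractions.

left sensor world pos  = (10, 7); dL² = 337
right sensor world pos = (10, 1); dR² = 265
sL = 90/337 = 90/337
sR = 90/265 = 18/53
mL = 1·sL + -1·sR = -1296/17861
mR = 0·sL + 1/2·sR = 9/53

90/337 18/53 -1296/17861 9/53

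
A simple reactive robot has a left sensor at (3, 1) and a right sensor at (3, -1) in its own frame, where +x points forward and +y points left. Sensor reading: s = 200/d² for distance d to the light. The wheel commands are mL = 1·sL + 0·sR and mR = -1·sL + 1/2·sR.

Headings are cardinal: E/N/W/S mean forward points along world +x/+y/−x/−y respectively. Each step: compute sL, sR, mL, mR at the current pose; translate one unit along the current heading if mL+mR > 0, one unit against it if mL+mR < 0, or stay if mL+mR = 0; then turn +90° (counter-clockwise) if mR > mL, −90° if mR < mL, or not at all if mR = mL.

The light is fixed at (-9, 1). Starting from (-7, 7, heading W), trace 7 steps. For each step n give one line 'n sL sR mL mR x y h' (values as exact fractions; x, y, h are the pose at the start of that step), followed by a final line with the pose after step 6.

0 100/13 4 100/13 -74/13 -7 7 W
1 200/81 40/17 200/81 -1780/1377 -8 7 N
2 5/2 50/13 5/2 -15/26 -8 8 E
3 8 200/17 8 -36/17 -7 8 S
4 100/13 4 100/13 -74/13 -7 7 W
5 200/81 40/17 200/81 -1780/1377 -8 7 N
6 5/2 50/13 5/2 -15/26 -8 8 E
final -7 8 S

n=0: pose=(-7,7,W); sL=100/13, sR=4; mL=100/13, mR=-74/13; mL+mR=2 → advance +1; mR−mL=-174/13 → turn -1·90°
n=1: pose=(-8,7,N); sL=200/81, sR=40/17; mL=200/81, mR=-1780/1377; mL+mR=20/17 → advance +1; mR−mL=-5180/1377 → turn -1·90°
n=2: pose=(-8,8,E); sL=5/2, sR=50/13; mL=5/2, mR=-15/26; mL+mR=25/13 → advance +1; mR−mL=-40/13 → turn -1·90°
n=3: pose=(-7,8,S); sL=8, sR=200/17; mL=8, mR=-36/17; mL+mR=100/17 → advance +1; mR−mL=-172/17 → turn -1·90°
n=4: pose=(-7,7,W); sL=100/13, sR=4; mL=100/13, mR=-74/13; mL+mR=2 → advance +1; mR−mL=-174/13 → turn -1·90°
n=5: pose=(-8,7,N); sL=200/81, sR=40/17; mL=200/81, mR=-1780/1377; mL+mR=20/17 → advance +1; mR−mL=-5180/1377 → turn -1·90°
n=6: pose=(-8,8,E); sL=5/2, sR=50/13; mL=5/2, mR=-15/26; mL+mR=25/13 → advance +1; mR−mL=-40/13 → turn -1·90°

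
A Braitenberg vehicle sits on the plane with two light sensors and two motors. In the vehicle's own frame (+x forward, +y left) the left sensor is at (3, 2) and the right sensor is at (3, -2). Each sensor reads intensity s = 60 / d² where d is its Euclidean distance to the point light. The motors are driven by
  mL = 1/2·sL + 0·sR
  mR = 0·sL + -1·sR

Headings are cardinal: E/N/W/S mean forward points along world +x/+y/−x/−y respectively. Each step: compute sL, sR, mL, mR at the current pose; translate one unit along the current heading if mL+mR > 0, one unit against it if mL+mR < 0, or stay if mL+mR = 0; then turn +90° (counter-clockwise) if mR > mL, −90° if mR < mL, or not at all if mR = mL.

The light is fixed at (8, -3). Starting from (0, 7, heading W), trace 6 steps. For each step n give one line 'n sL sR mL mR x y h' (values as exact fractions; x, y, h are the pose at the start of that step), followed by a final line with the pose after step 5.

0 12/37 12/53 6/37 -12/53 0 7 W
1 6/25 30/97 3/25 -30/97 1 7 N
2 60/137 12/13 30/137 -12/13 1 6 E
3 5/6 15/34 5/12 -15/34 0 6 S
4 12/37 12/53 6/37 -12/53 0 7 W
5 6/25 30/97 3/25 -30/97 1 7 N
final 1 6 E

n=0: pose=(0,7,W); sL=12/37, sR=12/53; mL=6/37, mR=-12/53; mL+mR=-126/1961 → advance -1; mR−mL=-762/1961 → turn -1·90°
n=1: pose=(1,7,N); sL=6/25, sR=30/97; mL=3/25, mR=-30/97; mL+mR=-459/2425 → advance -1; mR−mL=-1041/2425 → turn -1·90°
n=2: pose=(1,6,E); sL=60/137, sR=12/13; mL=30/137, mR=-12/13; mL+mR=-1254/1781 → advance -1; mR−mL=-2034/1781 → turn -1·90°
n=3: pose=(0,6,S); sL=5/6, sR=15/34; mL=5/12, mR=-15/34; mL+mR=-5/204 → advance -1; mR−mL=-175/204 → turn -1·90°
n=4: pose=(0,7,W); sL=12/37, sR=12/53; mL=6/37, mR=-12/53; mL+mR=-126/1961 → advance -1; mR−mL=-762/1961 → turn -1·90°
n=5: pose=(1,7,N); sL=6/25, sR=30/97; mL=3/25, mR=-30/97; mL+mR=-459/2425 → advance -1; mR−mL=-1041/2425 → turn -1·90°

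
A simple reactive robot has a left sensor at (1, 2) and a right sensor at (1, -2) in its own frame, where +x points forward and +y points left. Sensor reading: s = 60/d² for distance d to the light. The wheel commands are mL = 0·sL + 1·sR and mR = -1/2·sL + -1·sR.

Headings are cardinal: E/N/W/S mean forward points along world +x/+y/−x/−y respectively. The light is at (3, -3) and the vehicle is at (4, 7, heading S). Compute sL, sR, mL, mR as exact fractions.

left sensor world pos  = (6, 6); dL² = 90
right sensor world pos = (2, 6); dR² = 82
sL = 60/90 = 2/3
sR = 60/82 = 30/41
mL = 0·sL + 1·sR = 30/41
mR = -1/2·sL + -1·sR = -131/123

2/3 30/41 30/41 -131/123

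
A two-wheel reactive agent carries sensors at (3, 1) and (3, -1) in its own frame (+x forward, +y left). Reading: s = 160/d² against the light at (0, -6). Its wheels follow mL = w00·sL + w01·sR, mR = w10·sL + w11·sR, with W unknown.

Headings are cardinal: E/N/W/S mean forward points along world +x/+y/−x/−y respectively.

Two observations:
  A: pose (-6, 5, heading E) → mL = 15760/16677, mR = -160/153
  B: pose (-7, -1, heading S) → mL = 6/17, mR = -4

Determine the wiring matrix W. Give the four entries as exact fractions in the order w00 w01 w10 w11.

obs A: pose=(-6,5,E) → sL=160/153, sR=160/109, mL=15760/16677, mR=-160/153
obs B: pose=(-7,-1,S) → sL=4, sR=40/17, mL=6/17, mR=-4
sensor matrix S = [[160/153, 160/109], [4, 40/17]]; det S = -967040/283509
solve [mL_A; mL_B] = S·[w00; w01] and [mR_A; mR_B] = S·[w10; w11]:
  w00 = -1/2, w01 = 1, w10 = -1, w11 = 0

-1/2 1 -1 0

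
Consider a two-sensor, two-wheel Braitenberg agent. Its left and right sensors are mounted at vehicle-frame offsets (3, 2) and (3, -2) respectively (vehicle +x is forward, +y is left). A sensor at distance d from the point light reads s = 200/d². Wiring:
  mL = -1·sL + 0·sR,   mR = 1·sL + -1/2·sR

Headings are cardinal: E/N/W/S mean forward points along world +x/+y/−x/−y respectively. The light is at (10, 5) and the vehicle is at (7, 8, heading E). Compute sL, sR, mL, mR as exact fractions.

left sensor world pos  = (10, 10); dL² = 25
right sensor world pos = (10, 6); dR² = 1
sL = 200/25 = 8
sR = 200/1 = 200
mL = -1·sL + 0·sR = -8
mR = 1·sL + -1/2·sR = -92

8 200 -8 -92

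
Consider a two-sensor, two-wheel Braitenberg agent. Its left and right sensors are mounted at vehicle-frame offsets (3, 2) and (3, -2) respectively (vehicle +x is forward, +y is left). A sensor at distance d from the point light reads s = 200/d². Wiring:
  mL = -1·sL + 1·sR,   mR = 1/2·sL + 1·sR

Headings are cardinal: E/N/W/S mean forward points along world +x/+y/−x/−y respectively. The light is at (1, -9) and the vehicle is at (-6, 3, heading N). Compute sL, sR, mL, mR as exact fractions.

left sensor world pos  = (-8, 6); dL² = 306
right sensor world pos = (-4, 6); dR² = 250
sL = 200/306 = 100/153
sR = 200/250 = 4/5
mL = -1·sL + 1·sR = 112/765
mR = 1/2·sL + 1·sR = 862/765

100/153 4/5 112/765 862/765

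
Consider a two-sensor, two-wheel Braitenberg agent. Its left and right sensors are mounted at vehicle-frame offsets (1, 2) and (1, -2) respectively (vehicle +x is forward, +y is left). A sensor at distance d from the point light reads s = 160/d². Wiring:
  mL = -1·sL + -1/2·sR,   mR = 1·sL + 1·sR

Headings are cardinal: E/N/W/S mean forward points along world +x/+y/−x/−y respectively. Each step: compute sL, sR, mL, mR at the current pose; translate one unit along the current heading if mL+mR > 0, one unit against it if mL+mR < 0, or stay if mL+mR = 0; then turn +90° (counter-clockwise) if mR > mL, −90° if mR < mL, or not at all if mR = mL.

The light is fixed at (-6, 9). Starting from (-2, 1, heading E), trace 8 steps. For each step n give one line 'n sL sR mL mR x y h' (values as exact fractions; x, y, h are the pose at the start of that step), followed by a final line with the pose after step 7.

0 160/61 32/25 -4976/1525 5952/1525 -2 1 E
1 80/29 80/49 -5080/1421 6240/1421 -1 1 N
2 160/97 160/41 -14320/3977 22080/3977 -1 2 W
3 8/5 40/17 -236/85 336/85 -2 2 S
4 160/61 32/25 -4976/1525 5952/1525 -2 1 E
5 80/29 80/49 -5080/1421 6240/1421 -1 1 N
6 160/97 160/41 -14320/3977 22080/3977 -1 2 W
7 8/5 40/17 -236/85 336/85 -2 2 S
final -2 1 E

n=0: pose=(-2,1,E); sL=160/61, sR=32/25; mL=-4976/1525, mR=5952/1525; mL+mR=16/25 → advance +1; mR−mL=10928/1525 → turn +1·90°
n=1: pose=(-1,1,N); sL=80/29, sR=80/49; mL=-5080/1421, mR=6240/1421; mL+mR=40/49 → advance +1; mR−mL=11320/1421 → turn +1·90°
n=2: pose=(-1,2,W); sL=160/97, sR=160/41; mL=-14320/3977, mR=22080/3977; mL+mR=80/41 → advance +1; mR−mL=36400/3977 → turn +1·90°
n=3: pose=(-2,2,S); sL=8/5, sR=40/17; mL=-236/85, mR=336/85; mL+mR=20/17 → advance +1; mR−mL=572/85 → turn +1·90°
n=4: pose=(-2,1,E); sL=160/61, sR=32/25; mL=-4976/1525, mR=5952/1525; mL+mR=16/25 → advance +1; mR−mL=10928/1525 → turn +1·90°
n=5: pose=(-1,1,N); sL=80/29, sR=80/49; mL=-5080/1421, mR=6240/1421; mL+mR=40/49 → advance +1; mR−mL=11320/1421 → turn +1·90°
n=6: pose=(-1,2,W); sL=160/97, sR=160/41; mL=-14320/3977, mR=22080/3977; mL+mR=80/41 → advance +1; mR−mL=36400/3977 → turn +1·90°
n=7: pose=(-2,2,S); sL=8/5, sR=40/17; mL=-236/85, mR=336/85; mL+mR=20/17 → advance +1; mR−mL=572/85 → turn +1·90°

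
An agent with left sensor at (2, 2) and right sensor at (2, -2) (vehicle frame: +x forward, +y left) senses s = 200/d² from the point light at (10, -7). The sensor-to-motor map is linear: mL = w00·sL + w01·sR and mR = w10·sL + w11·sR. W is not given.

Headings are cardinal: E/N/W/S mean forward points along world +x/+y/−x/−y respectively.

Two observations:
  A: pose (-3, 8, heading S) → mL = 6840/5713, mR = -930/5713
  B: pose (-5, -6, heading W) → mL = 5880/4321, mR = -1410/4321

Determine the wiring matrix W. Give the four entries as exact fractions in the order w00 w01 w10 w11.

obs A: pose=(-3,8,S) → sL=20/29, sR=100/197, mL=6840/5713, mR=-930/5713
obs B: pose=(-5,-6,W) → sL=20/29, sR=100/149, mL=5880/4321, mR=-1410/4321
sensor matrix S = [[20/29, 100/197], [20/29, 100/149]]; det S = 96000/851237
solve [mL_A; mL_B] = S·[w00; w01] and [mR_A; mR_B] = S·[w10; w11]:
  w00 = 1, w01 = 1, w10 = 1/2, w11 = -1

1 1 1/2 -1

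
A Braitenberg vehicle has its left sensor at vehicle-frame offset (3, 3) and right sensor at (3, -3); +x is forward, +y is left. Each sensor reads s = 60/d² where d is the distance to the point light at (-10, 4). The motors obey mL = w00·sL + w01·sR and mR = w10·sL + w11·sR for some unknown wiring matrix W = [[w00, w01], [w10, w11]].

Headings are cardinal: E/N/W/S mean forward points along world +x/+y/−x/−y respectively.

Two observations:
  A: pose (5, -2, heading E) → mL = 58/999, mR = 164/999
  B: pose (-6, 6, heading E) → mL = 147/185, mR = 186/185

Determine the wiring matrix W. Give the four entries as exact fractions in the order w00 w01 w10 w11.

-1/2 1 1/2 1/2

obs A: pose=(5,-2,E) → sL=20/111, sR=4/27, mL=58/999, mR=164/999
obs B: pose=(-6,6,E) → sL=30/37, sR=6/5, mL=147/185, mR=186/185
sensor matrix S = [[20/111, 4/27], [30/37, 6/5]]; det S = 32/333
solve [mL_A; mL_B] = S·[w00; w01] and [mR_A; mR_B] = S·[w10; w11]:
  w00 = -1/2, w01 = 1, w10 = 1/2, w11 = 1/2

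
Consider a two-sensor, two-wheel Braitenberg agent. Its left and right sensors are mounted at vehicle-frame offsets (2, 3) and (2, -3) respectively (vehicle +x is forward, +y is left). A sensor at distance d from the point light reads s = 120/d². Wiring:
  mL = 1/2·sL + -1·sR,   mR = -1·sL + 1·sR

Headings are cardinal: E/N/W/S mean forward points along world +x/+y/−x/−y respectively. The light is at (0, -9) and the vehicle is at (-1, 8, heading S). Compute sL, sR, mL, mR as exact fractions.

120/229 120/241 -13020/55189 -1440/55189

left sensor world pos  = (2, 6); dL² = 229
right sensor world pos = (-4, 6); dR² = 241
sL = 120/229 = 120/229
sR = 120/241 = 120/241
mL = 1/2·sL + -1·sR = -13020/55189
mR = -1·sL + 1·sR = -1440/55189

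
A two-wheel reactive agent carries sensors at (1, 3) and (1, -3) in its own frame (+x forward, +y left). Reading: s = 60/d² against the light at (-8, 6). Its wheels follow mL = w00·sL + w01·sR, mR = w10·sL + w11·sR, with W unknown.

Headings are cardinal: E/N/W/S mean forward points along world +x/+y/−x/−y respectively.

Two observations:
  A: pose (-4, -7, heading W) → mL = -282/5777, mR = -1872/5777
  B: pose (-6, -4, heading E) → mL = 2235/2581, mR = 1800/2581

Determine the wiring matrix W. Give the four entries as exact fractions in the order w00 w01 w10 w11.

obs A: pose=(-4,-7,W) → sL=12/53, sR=60/109, mL=-282/5777, mR=-1872/5777
obs B: pose=(-6,-4,E) → sL=30/29, sR=30/89, mL=2235/2581, mR=1800/2581
sensor matrix S = [[12/53, 60/109], [30/29, 30/89]]; det S = -7352640/14910437
solve [mL_A; mL_B] = S·[w00; w01] and [mR_A; mR_B] = S·[w10; w11]:
  w00 = 1, w01 = -1/2, w10 = 1, w11 = -1

1 -1/2 1 -1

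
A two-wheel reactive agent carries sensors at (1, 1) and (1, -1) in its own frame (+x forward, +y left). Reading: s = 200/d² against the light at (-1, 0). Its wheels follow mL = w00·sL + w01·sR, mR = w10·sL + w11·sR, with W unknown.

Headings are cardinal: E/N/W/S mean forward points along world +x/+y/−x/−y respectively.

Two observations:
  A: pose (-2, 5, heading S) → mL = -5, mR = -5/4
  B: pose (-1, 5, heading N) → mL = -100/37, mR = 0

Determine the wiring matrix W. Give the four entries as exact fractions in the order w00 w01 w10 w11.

obs A: pose=(-2,5,S) → sL=25/2, sR=10, mL=-5, mR=-5/4
obs B: pose=(-1,5,N) → sL=200/37, sR=200/37, mL=-100/37, mR=0
sensor matrix S = [[25/2, 10], [200/37, 200/37]]; det S = 500/37
solve [mL_A; mL_B] = S·[w00; w01] and [mR_A; mR_B] = S·[w10; w11]:
  w00 = 0, w01 = -1/2, w10 = -1/2, w11 = 1/2

0 -1/2 -1/2 1/2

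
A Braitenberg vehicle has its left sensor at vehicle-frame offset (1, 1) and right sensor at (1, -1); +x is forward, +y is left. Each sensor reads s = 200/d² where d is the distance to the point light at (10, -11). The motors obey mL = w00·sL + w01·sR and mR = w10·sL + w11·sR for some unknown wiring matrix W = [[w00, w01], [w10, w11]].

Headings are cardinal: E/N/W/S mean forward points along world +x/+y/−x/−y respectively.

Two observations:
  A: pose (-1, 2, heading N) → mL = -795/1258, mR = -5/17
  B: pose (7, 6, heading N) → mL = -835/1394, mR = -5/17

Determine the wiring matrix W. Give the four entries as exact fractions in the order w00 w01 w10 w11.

obs A: pose=(-1,2,N) → sL=10/17, sR=25/37, mL=-795/1258, mR=-5/17
obs B: pose=(7,6,N) → sL=10/17, sR=25/41, mL=-835/1394, mR=-5/17
sensor matrix S = [[10/17, 25/37], [10/17, 25/41]]; det S = -1000/25789
solve [mL_A; mL_B] = S·[w00; w01] and [mR_A; mR_B] = S·[w10; w11]:
  w00 = -1/2, w01 = -1/2, w10 = -1/2, w11 = 0

-1/2 -1/2 -1/2 0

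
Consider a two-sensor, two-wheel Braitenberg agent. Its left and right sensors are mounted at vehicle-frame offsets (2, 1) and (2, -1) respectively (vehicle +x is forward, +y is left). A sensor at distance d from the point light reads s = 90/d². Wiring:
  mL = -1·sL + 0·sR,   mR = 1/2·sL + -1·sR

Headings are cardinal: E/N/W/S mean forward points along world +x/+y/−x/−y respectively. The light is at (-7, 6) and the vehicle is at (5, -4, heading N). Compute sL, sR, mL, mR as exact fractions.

18/37 90/233 -18/37 -1233/8621

left sensor world pos  = (4, -2); dL² = 185
right sensor world pos = (6, -2); dR² = 233
sL = 90/185 = 18/37
sR = 90/233 = 90/233
mL = -1·sL + 0·sR = -18/37
mR = 1/2·sL + -1·sR = -1233/8621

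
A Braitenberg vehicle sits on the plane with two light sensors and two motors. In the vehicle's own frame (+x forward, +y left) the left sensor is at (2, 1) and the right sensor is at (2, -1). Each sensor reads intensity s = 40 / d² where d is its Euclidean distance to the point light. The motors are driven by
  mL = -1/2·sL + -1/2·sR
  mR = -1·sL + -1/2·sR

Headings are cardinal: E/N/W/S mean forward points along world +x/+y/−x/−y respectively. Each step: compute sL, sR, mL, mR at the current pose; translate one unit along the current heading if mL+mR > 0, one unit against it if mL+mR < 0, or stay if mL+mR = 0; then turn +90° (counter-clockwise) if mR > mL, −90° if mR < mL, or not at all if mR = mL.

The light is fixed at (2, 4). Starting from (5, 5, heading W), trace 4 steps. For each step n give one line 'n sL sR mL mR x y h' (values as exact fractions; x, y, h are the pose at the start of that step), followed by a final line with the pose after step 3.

n=0: pose=(5,5,W); sL=40, sR=8; mL=-24, mR=-44; mL+mR=-68 → advance -1; mR−mL=-20 → turn -1·90°
n=1: pose=(6,5,N); sL=20/9, sR=20/17; mL=-260/153, mR=-430/153; mL+mR=-230/51 → advance -1; mR−mL=-10/9 → turn -1·90°
n=2: pose=(6,4,E); sL=40/37, sR=40/37; mL=-40/37, mR=-60/37; mL+mR=-100/37 → advance -1; mR−mL=-20/37 → turn -1·90°
n=3: pose=(5,4,S); sL=2, sR=5; mL=-7/2, mR=-9/2; mL+mR=-8 → advance -1; mR−mL=-1 → turn -1·90°

0 40 8 -24 -44 5 5 W
1 20/9 20/17 -260/153 -430/153 6 5 N
2 40/37 40/37 -40/37 -60/37 6 4 E
3 2 5 -7/2 -9/2 5 4 S
final 5 5 W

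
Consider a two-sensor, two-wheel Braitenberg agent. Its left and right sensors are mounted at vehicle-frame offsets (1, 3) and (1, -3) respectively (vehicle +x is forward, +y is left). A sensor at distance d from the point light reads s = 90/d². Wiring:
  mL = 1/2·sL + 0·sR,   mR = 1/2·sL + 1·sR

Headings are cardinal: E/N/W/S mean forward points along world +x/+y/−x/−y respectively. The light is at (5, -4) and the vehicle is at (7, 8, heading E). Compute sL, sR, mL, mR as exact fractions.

left sensor world pos  = (8, 11); dL² = 234
right sensor world pos = (8, 5); dR² = 90
sL = 90/234 = 5/13
sR = 90/90 = 1
mL = 1/2·sL + 0·sR = 5/26
mR = 1/2·sL + 1·sR = 31/26

5/13 1 5/26 31/26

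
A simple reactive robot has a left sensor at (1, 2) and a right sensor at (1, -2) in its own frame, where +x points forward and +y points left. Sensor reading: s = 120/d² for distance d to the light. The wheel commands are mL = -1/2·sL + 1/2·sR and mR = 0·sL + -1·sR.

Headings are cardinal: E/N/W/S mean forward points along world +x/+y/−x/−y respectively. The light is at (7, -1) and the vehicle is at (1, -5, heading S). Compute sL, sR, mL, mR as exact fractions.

120/41 120/89 -2880/3649 -120/89

left sensor world pos  = (3, -6); dL² = 41
right sensor world pos = (-1, -6); dR² = 89
sL = 120/41 = 120/41
sR = 120/89 = 120/89
mL = -1/2·sL + 1/2·sR = -2880/3649
mR = 0·sL + -1·sR = -120/89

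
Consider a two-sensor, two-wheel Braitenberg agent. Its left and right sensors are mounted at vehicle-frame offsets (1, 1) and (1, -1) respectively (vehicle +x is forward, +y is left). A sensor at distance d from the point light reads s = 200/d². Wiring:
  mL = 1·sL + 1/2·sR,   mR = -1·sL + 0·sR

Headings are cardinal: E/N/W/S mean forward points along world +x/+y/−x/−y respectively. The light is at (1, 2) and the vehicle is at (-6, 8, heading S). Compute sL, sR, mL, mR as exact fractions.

left sensor world pos  = (-5, 7); dL² = 61
right sensor world pos = (-7, 7); dR² = 89
sL = 200/61 = 200/61
sR = 200/89 = 200/89
mL = 1·sL + 1/2·sR = 23900/5429
mR = -1·sL + 0·sR = -200/61

200/61 200/89 23900/5429 -200/61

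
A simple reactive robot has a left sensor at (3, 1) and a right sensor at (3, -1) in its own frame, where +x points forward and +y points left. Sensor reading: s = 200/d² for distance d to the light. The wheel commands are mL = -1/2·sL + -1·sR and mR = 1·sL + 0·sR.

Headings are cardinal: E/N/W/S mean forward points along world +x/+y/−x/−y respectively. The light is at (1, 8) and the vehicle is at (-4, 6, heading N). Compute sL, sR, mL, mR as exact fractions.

200/37 200/17 -9100/629 200/37

left sensor world pos  = (-5, 9); dL² = 37
right sensor world pos = (-3, 9); dR² = 17
sL = 200/37 = 200/37
sR = 200/17 = 200/17
mL = -1/2·sL + -1·sR = -9100/629
mR = 1·sL + 0·sR = 200/37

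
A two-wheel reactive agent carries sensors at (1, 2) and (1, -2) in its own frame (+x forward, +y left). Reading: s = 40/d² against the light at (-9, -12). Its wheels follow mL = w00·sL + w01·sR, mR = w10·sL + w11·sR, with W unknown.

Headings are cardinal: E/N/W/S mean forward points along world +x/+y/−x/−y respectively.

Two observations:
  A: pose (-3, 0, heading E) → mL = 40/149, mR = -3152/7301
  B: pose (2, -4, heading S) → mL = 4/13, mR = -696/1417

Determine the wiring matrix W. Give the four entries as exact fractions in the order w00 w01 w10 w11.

obs A: pose=(-3,0,E) → sL=8/49, sR=40/149, mL=40/149, mR=-3152/7301
obs B: pose=(2,-4,S) → sL=20/109, sR=4/13, mL=4/13, mR=-696/1417
sensor matrix S = [[8/49, 40/149], [20/109, 4/13]]; det S = 10112/10345517
solve [mL_A; mL_B] = S·[w00; w01] and [mR_A; mR_B] = S·[w10; w11]:
  w00 = 0, w01 = 1, w10 = -1, w11 = -1

0 1 -1 -1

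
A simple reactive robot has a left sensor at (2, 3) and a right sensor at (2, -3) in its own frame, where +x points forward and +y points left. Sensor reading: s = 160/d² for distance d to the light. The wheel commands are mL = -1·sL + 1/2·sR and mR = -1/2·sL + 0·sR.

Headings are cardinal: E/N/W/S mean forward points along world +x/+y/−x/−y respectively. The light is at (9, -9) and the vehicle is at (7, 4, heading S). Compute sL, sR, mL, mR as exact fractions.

80/61 80/73 -3400/4453 -40/61

left sensor world pos  = (10, 2); dL² = 122
right sensor world pos = (4, 2); dR² = 146
sL = 160/122 = 80/61
sR = 160/146 = 80/73
mL = -1·sL + 1/2·sR = -3400/4453
mR = -1/2·sL + 0·sR = -40/61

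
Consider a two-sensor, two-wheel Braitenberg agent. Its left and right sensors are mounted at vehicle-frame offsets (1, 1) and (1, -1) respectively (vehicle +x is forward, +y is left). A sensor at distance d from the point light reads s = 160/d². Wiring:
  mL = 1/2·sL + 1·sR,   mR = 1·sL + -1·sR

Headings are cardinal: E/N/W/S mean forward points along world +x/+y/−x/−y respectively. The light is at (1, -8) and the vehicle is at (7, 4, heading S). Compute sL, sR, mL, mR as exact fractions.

16/17 80/73 1944/1241 -192/1241

left sensor world pos  = (8, 3); dL² = 170
right sensor world pos = (6, 3); dR² = 146
sL = 160/170 = 16/17
sR = 160/146 = 80/73
mL = 1/2·sL + 1·sR = 1944/1241
mR = 1·sL + -1·sR = -192/1241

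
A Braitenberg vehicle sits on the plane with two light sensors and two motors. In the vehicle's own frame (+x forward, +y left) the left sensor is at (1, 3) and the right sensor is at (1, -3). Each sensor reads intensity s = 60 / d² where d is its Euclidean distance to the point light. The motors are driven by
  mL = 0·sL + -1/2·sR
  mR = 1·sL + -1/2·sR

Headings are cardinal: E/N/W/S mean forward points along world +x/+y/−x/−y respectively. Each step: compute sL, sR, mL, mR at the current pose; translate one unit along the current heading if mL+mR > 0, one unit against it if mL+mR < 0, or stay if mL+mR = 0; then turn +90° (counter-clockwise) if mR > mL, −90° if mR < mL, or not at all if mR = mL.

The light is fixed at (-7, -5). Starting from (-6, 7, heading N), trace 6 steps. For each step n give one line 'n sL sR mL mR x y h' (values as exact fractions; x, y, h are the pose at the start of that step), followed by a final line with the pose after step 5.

0 60/173 12/37 -6/37 1182/6401 -6 7 N
1 3/5 15/64 -15/128 309/640 -6 8 W
2 20/51 20/51 -10/51 10/51 -7 8 S
3 60/257 60/101 -30/101 -1650/25957 -7 8 E
4 15/53 3/10 -3/20 141/1060 -8 8 N
5 12/17 60/229 -30/229 2238/3893 -8 7 W
final -9 7 S

n=0: pose=(-6,7,N); sL=60/173, sR=12/37; mL=-6/37, mR=1182/6401; mL+mR=144/6401 → advance +1; mR−mL=60/173 → turn +1·90°
n=1: pose=(-6,8,W); sL=3/5, sR=15/64; mL=-15/128, mR=309/640; mL+mR=117/320 → advance +1; mR−mL=3/5 → turn +1·90°
n=2: pose=(-7,8,S); sL=20/51, sR=20/51; mL=-10/51, mR=10/51; mL+mR=0 → advance +0; mR−mL=20/51 → turn +1·90°
n=3: pose=(-7,8,E); sL=60/257, sR=60/101; mL=-30/101, mR=-1650/25957; mL+mR=-9360/25957 → advance -1; mR−mL=60/257 → turn +1·90°
n=4: pose=(-8,8,N); sL=15/53, sR=3/10; mL=-3/20, mR=141/1060; mL+mR=-9/530 → advance -1; mR−mL=15/53 → turn +1·90°
n=5: pose=(-8,7,W); sL=12/17, sR=60/229; mL=-30/229, mR=2238/3893; mL+mR=1728/3893 → advance +1; mR−mL=12/17 → turn +1·90°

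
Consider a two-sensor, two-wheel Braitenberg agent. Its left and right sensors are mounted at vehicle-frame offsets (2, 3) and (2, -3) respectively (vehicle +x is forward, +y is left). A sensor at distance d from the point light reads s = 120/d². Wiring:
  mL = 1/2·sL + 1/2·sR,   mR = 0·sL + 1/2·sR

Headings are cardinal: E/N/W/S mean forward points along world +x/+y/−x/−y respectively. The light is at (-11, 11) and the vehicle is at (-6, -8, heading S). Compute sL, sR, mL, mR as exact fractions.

left sensor world pos  = (-3, -10); dL² = 505
right sensor world pos = (-9, -10); dR² = 445
sL = 120/505 = 24/101
sR = 120/445 = 24/89
mL = 1/2·sL + 1/2·sR = 2280/8989
mR = 0·sL + 1/2·sR = 12/89

24/101 24/89 2280/8989 12/89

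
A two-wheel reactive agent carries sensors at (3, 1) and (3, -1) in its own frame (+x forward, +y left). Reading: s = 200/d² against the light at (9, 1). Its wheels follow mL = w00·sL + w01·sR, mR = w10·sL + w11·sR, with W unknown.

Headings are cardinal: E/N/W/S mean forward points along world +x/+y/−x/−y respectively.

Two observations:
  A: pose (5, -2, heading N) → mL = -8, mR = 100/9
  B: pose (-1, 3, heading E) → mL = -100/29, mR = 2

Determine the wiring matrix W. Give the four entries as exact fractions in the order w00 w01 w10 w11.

-1 0 0 1/2

obs A: pose=(5,-2,N) → sL=8, sR=200/9, mL=-8, mR=100/9
obs B: pose=(-1,3,E) → sL=100/29, sR=4, mL=-100/29, mR=2
sensor matrix S = [[8, 200/9], [100/29, 4]]; det S = -11648/261
solve [mL_A; mL_B] = S·[w00; w01] and [mR_A; mR_B] = S·[w10; w11]:
  w00 = -1, w01 = 0, w10 = 0, w11 = 1/2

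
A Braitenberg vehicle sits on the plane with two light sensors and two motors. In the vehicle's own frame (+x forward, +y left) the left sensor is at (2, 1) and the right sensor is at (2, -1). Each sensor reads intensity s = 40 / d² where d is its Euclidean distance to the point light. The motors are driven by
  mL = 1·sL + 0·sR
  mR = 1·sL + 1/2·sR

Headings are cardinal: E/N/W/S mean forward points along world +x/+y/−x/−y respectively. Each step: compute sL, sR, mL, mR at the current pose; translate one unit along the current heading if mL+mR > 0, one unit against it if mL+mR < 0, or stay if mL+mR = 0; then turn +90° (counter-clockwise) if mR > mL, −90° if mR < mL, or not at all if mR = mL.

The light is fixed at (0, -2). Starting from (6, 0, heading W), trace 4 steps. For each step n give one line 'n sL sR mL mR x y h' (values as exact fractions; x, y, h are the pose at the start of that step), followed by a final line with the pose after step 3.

0 40/17 8/5 40/17 268/85 6 0 W
1 10/9 5/2 10/9 85/36 5 0 S
2 40/53 40/49 40/53 3020/2597 5 -1 E
3 20/17 20/29 20/17 750/493 6 -1 N
final 6 0 W

n=0: pose=(6,0,W); sL=40/17, sR=8/5; mL=40/17, mR=268/85; mL+mR=468/85 → advance +1; mR−mL=4/5 → turn +1·90°
n=1: pose=(5,0,S); sL=10/9, sR=5/2; mL=10/9, mR=85/36; mL+mR=125/36 → advance +1; mR−mL=5/4 → turn +1·90°
n=2: pose=(5,-1,E); sL=40/53, sR=40/49; mL=40/53, mR=3020/2597; mL+mR=4980/2597 → advance +1; mR−mL=20/49 → turn +1·90°
n=3: pose=(6,-1,N); sL=20/17, sR=20/29; mL=20/17, mR=750/493; mL+mR=1330/493 → advance +1; mR−mL=10/29 → turn +1·90°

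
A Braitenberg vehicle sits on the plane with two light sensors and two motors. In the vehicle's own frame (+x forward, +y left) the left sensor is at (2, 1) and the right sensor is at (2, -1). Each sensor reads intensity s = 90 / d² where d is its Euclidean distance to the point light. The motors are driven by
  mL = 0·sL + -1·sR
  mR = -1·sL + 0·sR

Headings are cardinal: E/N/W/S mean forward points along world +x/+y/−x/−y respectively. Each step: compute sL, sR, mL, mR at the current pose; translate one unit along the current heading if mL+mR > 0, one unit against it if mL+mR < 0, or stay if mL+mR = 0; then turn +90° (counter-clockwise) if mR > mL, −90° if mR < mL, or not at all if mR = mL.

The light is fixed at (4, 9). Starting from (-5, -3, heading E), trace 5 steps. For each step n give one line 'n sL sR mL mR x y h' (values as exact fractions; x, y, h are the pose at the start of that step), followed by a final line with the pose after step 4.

0 9/17 45/109 -45/109 -9/17 -5 -3 E
1 90/277 90/317 -90/317 -90/277 -6 -3 S
2 5/16 45/122 -45/122 -5/16 -6 -2 W
3 90/233 90/269 -90/269 -90/233 -5 -2 S
4 45/121 45/101 -45/101 -45/121 -5 -1 W
final -4 -1 S

n=0: pose=(-5,-3,E); sL=9/17, sR=45/109; mL=-45/109, mR=-9/17; mL+mR=-1746/1853 → advance -1; mR−mL=-216/1853 → turn -1·90°
n=1: pose=(-6,-3,S); sL=90/277, sR=90/317; mL=-90/317, mR=-90/277; mL+mR=-53460/87809 → advance -1; mR−mL=-3600/87809 → turn -1·90°
n=2: pose=(-6,-2,W); sL=5/16, sR=45/122; mL=-45/122, mR=-5/16; mL+mR=-665/976 → advance -1; mR−mL=55/976 → turn +1·90°
n=3: pose=(-5,-2,S); sL=90/233, sR=90/269; mL=-90/269, mR=-90/233; mL+mR=-45180/62677 → advance -1; mR−mL=-3240/62677 → turn -1·90°
n=4: pose=(-5,-1,W); sL=45/121, sR=45/101; mL=-45/101, mR=-45/121; mL+mR=-9990/12221 → advance -1; mR−mL=900/12221 → turn +1·90°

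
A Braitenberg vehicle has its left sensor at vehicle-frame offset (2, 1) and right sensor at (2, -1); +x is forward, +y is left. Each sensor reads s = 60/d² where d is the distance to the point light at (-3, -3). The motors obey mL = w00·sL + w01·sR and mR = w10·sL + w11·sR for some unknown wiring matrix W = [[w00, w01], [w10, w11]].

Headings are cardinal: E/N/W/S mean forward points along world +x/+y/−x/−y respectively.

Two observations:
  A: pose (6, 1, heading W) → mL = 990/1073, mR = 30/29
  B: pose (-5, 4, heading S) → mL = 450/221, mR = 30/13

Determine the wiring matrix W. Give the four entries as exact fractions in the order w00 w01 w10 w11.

1/2 1/2 1 0

obs A: pose=(6,1,W) → sL=30/29, sR=30/37, mL=990/1073, mR=30/29
obs B: pose=(-5,4,S) → sL=30/13, sR=30/17, mL=450/221, mR=30/13
sensor matrix S = [[30/29, 30/37], [30/13, 30/17]]; det S = -10800/237133
solve [mL_A; mL_B] = S·[w00; w01] and [mR_A; mR_B] = S·[w10; w11]:
  w00 = 1/2, w01 = 1/2, w10 = 1, w11 = 0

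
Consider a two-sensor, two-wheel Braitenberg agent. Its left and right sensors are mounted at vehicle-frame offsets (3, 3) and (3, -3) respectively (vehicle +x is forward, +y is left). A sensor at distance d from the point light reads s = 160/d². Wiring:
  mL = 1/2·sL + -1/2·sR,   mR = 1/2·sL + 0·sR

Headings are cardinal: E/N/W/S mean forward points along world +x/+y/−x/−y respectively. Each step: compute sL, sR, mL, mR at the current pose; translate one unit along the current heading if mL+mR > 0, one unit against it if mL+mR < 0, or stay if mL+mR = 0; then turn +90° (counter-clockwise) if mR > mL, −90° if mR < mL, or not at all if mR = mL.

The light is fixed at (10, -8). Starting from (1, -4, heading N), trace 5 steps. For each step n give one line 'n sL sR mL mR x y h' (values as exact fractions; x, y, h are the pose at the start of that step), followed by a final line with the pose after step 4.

0 160/193 32/17 -1728/3281 80/193 1 -4 N
1 10/9 8/9 1/9 5/9 1 -5 W
2 160/49 160/169 9600/8281 80/49 0 -5 S
3 80/37 16/5 -96/185 40/37 0 -6 E
4 160/169 160/61 -8640/10309 80/169 1 -6 N
final 1 -7 W

n=0: pose=(1,-4,N); sL=160/193, sR=32/17; mL=-1728/3281, mR=80/193; mL+mR=-368/3281 → advance -1; mR−mL=16/17 → turn +1·90°
n=1: pose=(1,-5,W); sL=10/9, sR=8/9; mL=1/9, mR=5/9; mL+mR=2/3 → advance +1; mR−mL=4/9 → turn +1·90°
n=2: pose=(0,-5,S); sL=160/49, sR=160/169; mL=9600/8281, mR=80/49; mL+mR=23120/8281 → advance +1; mR−mL=80/169 → turn +1·90°
n=3: pose=(0,-6,E); sL=80/37, sR=16/5; mL=-96/185, mR=40/37; mL+mR=104/185 → advance +1; mR−mL=8/5 → turn +1·90°
n=4: pose=(1,-6,N); sL=160/169, sR=160/61; mL=-8640/10309, mR=80/169; mL+mR=-3760/10309 → advance -1; mR−mL=80/61 → turn +1·90°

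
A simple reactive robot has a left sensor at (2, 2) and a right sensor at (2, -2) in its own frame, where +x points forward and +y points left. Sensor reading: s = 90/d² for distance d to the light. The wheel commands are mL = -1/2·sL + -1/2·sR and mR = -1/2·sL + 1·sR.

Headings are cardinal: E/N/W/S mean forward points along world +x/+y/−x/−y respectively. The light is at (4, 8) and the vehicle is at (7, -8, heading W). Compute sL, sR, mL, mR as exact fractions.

left sensor world pos  = (5, -10); dL² = 325
right sensor world pos = (5, -6); dR² = 197
sL = 90/325 = 18/65
sR = 90/197 = 90/197
mL = -1/2·sL + -1/2·sR = -4698/12805
mR = -1/2·sL + 1·sR = 4077/12805

18/65 90/197 -4698/12805 4077/12805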